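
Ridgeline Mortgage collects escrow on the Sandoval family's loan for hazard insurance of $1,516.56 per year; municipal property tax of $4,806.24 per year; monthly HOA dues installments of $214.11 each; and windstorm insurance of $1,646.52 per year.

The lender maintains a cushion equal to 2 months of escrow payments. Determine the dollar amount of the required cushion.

Hazard insurance: $1,516.56/yr
Municipal property tax: $4,806.24/yr
HOA dues: $214.11 × 12 = $2,569.32/yr
Windstorm insurance: $1,646.52/yr
Total per year = $10,538.64
Base monthly escrow = $10,538.64 ÷ 12 = $878.22
Reserve = 2 × $878.22 = $1,756.44

$1,756.44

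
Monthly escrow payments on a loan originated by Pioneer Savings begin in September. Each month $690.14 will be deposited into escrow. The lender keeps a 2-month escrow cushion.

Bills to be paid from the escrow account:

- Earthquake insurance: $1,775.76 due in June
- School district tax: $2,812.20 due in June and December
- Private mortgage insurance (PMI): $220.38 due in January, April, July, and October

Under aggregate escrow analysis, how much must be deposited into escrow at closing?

$2,540.18

Cushion = 2 × $690.14 = $1,380.28
Trial balance (start $0, +$690.14 each month, − disbursements):
  Sep: +$690.14 → $690.14
  Oct: +$690.14 − $220.38 → $1,159.90
  Nov: +$690.14 → $1,850.04
  Dec: +$690.14 − $2,812.20 → -$272.02
  Jan: +$690.14 − $220.38 → $197.74
  Feb: +$690.14 → $887.88
  Mar: +$690.14 → $1,578.02
  Apr: +$690.14 − $220.38 → $2,047.78
  May: +$690.14 → $2,737.92
  Jun: +$690.14 − $4,587.96 → -$1,159.90
  Jul: +$690.14 − $220.38 → -$690.14
  Aug: +$690.14 → $0.00
Lowest trial balance = -$1,159.90 (Jun)
Initial deposit = cushion − low point = $1,380.28 − (-$1,159.90) = $2,540.18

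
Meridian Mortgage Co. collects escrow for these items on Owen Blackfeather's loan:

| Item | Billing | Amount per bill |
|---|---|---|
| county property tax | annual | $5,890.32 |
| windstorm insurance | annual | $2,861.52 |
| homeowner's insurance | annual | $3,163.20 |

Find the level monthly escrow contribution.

$992.92

County property tax = $5,890.32
Windstorm insurance = $2,861.52
Homeowner's insurance = $3,163.20
Total annual escrow = $5,890.32 + $2,861.52 + $3,163.20 = $11,915.04
Base monthly escrow = $11,915.04 ÷ 12 = $992.92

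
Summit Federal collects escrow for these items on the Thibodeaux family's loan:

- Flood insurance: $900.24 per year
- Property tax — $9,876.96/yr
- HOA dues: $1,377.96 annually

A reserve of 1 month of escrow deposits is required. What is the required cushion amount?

$1,012.93

Flood insurance: $900.24 annually
Property tax: $9,876.96 annually
HOA dues: $1,377.96 annually
Combined annual = $900.24 + $9,876.96 + $1,377.96 = $12,155.16
Monthly = $12,155.16 ÷ 12 = $1,012.93
Cushion = 1 × $1,012.93 = $1,012.93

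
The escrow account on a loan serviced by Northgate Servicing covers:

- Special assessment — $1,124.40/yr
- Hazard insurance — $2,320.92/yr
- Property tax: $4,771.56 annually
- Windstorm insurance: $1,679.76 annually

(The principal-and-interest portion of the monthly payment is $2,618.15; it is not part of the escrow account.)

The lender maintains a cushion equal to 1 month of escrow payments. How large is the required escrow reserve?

$824.72

Special assessment: $1,124.40 per year
Hazard insurance: $2,320.92 per year
Property tax: $4,771.56 per year
Windstorm insurance: $1,679.76 per year
Total annual escrow = $1,124.40 + $2,320.92 + $4,771.56 + $1,679.76 = $9,896.64
Monthly = $9,896.64 ÷ 12 = $824.72
Required cushion = 1 × $824.72 = $824.72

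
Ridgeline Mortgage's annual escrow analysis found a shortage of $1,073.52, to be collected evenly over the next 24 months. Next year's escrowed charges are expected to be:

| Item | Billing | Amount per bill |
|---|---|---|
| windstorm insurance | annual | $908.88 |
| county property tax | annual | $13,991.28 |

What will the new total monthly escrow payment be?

Windstorm insurance = $908.88
County property tax = $13,991.28
Yearly total = $908.88 + $13,991.28 = $14,900.16
Per month = $14,900.16 / 12 = $1,241.68
Shortage per month = $1,073.52 ÷ 24 = $44.73
Adjusted monthly = $1,241.68 + $44.73 = $1,286.41

$1,286.41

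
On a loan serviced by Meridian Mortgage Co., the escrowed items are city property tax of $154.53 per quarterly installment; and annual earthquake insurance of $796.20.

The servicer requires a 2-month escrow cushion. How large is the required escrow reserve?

$235.72

City property tax = $154.53 × 4 = $618.12 annually
Earthquake insurance = $796.20 annually
Total annual escrow = $1,414.32
Base monthly escrow = $1,414.32 / 12 = $117.86
Required cushion = 2 × $117.86 = $235.72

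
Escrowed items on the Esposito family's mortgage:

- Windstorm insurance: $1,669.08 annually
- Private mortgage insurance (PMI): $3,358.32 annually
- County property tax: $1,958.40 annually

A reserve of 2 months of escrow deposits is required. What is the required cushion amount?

$1,164.30

Windstorm insurance: $1,669.08 per year
Private mortgage insurance (PMI): $3,358.32 per year
County property tax: $1,958.40 per year
Total annual escrow = $1,669.08 + $3,358.32 + $1,958.40 = $6,985.80
Per month = $6,985.80 ÷ 12 = $582.15
Cushion = 2 × $582.15 = $1,164.30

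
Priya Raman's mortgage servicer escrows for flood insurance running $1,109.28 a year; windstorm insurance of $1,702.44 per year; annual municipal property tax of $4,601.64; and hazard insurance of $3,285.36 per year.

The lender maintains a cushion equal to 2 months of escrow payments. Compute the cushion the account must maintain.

Flood insurance — $1,109.28 annually
Windstorm insurance — $1,702.44 annually
Municipal property tax — $4,601.64 annually
Hazard insurance — $3,285.36 annually
Annual escrow total = $1,109.28 + $1,702.44 + $4,601.64 + $3,285.36 = $10,698.72
Monthly escrow = $10,698.72 ÷ 12 = $891.56
Reserve = 2 × $891.56 = $1,783.12

$1,783.12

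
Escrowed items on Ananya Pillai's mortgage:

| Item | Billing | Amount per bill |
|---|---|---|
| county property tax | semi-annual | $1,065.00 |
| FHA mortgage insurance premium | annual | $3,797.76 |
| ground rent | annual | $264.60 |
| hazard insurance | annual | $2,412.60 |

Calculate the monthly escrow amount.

$717.08

County property tax = $1,065.00 × 2 = $2,130.00/yr
FHA mortgage insurance premium = $3,797.76/yr
Ground rent = $264.60/yr
Hazard insurance = $2,412.60/yr
Total per year = $8,604.96
Base monthly escrow = $8,604.96 / 12 = $717.08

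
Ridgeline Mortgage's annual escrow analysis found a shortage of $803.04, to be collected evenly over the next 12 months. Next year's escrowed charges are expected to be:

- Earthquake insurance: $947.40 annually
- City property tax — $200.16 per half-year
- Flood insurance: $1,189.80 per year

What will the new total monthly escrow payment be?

$278.38

Earthquake insurance = $947.40 annually
City property tax = $200.16 × 2 = $400.32 annually
Flood insurance = $1,189.80 annually
Combined annual = $947.40 + $400.32 + $1,189.80 = $2,537.52
Base monthly escrow = $2,537.52 / 12 = $211.46
Shortage spread = $803.04 ÷ 12 = $66.92/mo
Adjusted monthly = $211.46 + $66.92 = $278.38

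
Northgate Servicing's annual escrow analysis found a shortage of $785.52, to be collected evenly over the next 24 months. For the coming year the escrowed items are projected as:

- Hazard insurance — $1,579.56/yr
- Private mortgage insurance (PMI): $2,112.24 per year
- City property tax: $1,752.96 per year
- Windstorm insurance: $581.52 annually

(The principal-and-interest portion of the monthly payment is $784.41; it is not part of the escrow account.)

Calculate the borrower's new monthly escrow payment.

Hazard insurance = $1,579.56 annually
Private mortgage insurance (PMI) = $2,112.24 annually
City property tax = $1,752.96 annually
Windstorm insurance = $581.52 annually
Combined annual = $1,579.56 + $2,112.24 + $1,752.96 + $581.52 = $6,026.28
Monthly = $6,026.28 ÷ 12 = $502.19
Shortage spread = $785.52 / 24 = $32.73/mo
New monthly escrow = $502.19 + $32.73 = $534.92

$534.92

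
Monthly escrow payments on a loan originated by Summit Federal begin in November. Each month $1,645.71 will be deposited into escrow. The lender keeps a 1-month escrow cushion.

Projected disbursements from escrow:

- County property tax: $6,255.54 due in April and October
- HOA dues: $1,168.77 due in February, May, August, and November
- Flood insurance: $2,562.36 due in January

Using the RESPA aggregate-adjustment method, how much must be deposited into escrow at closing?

$2,926.89

Cushion = 1 × $1,645.71 = $1,645.71
Trial balance (start $0, +$1,645.71 each month, − disbursements):
  Nov: +$1,645.71 − $1,168.77 → $476.94
  Dec: +$1,645.71 → $2,122.65
  Jan: +$1,645.71 − $2,562.36 → $1,206.00
  Feb: +$1,645.71 − $1,168.77 → $1,682.94
  Mar: +$1,645.71 → $3,328.65
  Apr: +$1,645.71 − $6,255.54 → -$1,281.18
  May: +$1,645.71 − $1,168.77 → -$804.24
  Jun: +$1,645.71 → $841.47
  Jul: +$1,645.71 → $2,487.18
  Aug: +$1,645.71 − $1,168.77 → $2,964.12
  Sep: +$1,645.71 → $4,609.83
  Oct: +$1,645.71 − $6,255.54 → $0.00
Lowest trial balance = -$1,281.18 (Apr)
Initial deposit = cushion − low point = $1,645.71 − (-$1,281.18) = $2,926.89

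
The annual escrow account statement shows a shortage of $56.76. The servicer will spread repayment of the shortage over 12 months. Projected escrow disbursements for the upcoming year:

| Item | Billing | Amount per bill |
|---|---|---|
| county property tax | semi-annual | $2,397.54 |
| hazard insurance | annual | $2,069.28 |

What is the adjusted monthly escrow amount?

County property tax — $2,397.54 × 2 = $4,795.08
Hazard insurance — $2,069.28
Total per year = $6,864.36
Base monthly escrow = $6,864.36 / 12 = $572.03
Shortage spread = $56.76 / 12 = $4.73/mo
Adjusted monthly = $572.03 + $4.73 = $576.76

$576.76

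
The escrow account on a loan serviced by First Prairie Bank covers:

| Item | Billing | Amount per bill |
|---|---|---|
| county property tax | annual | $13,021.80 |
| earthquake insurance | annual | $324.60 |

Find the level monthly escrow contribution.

County property tax = $13,021.80 annually
Earthquake insurance = $324.60 annually
Combined annual = $13,021.80 + $324.60 = $13,346.40
Monthly = $13,346.40 ÷ 12 = $1,112.20

$1,112.20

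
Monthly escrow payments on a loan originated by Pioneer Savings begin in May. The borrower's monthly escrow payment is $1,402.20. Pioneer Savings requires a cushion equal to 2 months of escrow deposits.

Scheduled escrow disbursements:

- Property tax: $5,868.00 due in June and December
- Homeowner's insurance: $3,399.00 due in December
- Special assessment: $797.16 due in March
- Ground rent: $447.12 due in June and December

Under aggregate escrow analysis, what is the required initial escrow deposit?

Cushion = 2 × $1,402.20 = $2,804.40
Trial balance (start $0, +$1,402.20 each month, − disbursements):
  May: +$1,402.20 → $1,402.20
  Jun: +$1,402.20 − $6,315.12 → -$3,510.72
  Jul: +$1,402.20 → -$2,108.52
  Aug: +$1,402.20 → -$706.32
  Sep: +$1,402.20 → $695.88
  Oct: +$1,402.20 → $2,098.08
  Nov: +$1,402.20 → $3,500.28
  Dec: +$1,402.20 − $9,714.12 → -$4,811.64
  Jan: +$1,402.20 → -$3,409.44
  Feb: +$1,402.20 → -$2,007.24
  Mar: +$1,402.20 − $797.16 → -$1,402.20
  Apr: +$1,402.20 → $0.00
Lowest trial balance = -$4,811.64 (Dec)
Initial deposit = cushion − low point = $2,804.40 − (-$4,811.64) = $7,616.04

$7,616.04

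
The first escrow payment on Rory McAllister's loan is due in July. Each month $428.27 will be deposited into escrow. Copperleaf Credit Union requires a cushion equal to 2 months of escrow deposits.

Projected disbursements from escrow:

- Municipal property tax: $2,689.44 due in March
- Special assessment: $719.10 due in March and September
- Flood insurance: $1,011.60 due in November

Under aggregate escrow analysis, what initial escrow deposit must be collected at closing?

Cushion = 2 × $428.27 = $856.54
Trial balance (start $0, +$428.27 each month, − disbursements):
  Jul: +$428.27 → $428.27
  Aug: +$428.27 → $856.54
  Sep: +$428.27 − $719.10 → $565.71
  Oct: +$428.27 → $993.98
  Nov: +$428.27 − $1,011.60 → $410.65
  Dec: +$428.27 → $838.92
  Jan: +$428.27 → $1,267.19
  Feb: +$428.27 → $1,695.46
  Mar: +$428.27 − $3,408.54 → -$1,284.81
  Apr: +$428.27 → -$856.54
  May: +$428.27 → -$428.27
  Jun: +$428.27 → $0.00
Lowest trial balance = -$1,284.81 (Mar)
Initial deposit = cushion − low point = $856.54 − (-$1,284.81) = $2,141.35

$2,141.35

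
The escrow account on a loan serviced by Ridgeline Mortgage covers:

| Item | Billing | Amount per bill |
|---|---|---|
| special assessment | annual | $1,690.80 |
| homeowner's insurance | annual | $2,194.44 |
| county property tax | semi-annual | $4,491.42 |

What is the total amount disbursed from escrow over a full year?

Special assessment = $1,690.80/yr
Homeowner's insurance = $2,194.44/yr
County property tax = $4,491.42 × 2 = $8,982.84/yr
Yearly total = $1,690.80 + $2,194.44 + $8,982.84 = $12,868.08

$12,868.08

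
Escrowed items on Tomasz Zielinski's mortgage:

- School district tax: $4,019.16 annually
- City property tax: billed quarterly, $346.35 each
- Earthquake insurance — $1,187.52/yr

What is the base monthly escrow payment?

School district tax: $4,019.16 per year
City property tax: $346.35 × 4 = $1,385.40 per year
Earthquake insurance: $1,187.52 per year
Combined annual = $4,019.16 + $1,385.40 + $1,187.52 = $6,592.08
Base monthly escrow = $6,592.08 ÷ 12 = $549.34

$549.34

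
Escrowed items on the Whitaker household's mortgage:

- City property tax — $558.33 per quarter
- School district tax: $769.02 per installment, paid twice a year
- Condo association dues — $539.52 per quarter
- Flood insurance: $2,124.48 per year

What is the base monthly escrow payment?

City property tax: $558.33 × 4 = $2,233.32
School district tax: $769.02 × 2 = $1,538.04
Condo association dues: $539.52 × 4 = $2,158.08
Flood insurance: $2,124.48
Annual escrow total = $8,053.92
Base monthly escrow = $8,053.92 ÷ 12 = $671.16

$671.16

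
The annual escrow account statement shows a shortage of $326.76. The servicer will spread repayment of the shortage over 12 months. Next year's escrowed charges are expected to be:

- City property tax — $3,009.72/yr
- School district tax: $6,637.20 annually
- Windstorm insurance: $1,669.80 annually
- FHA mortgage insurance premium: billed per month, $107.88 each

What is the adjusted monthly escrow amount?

City property tax: $3,009.72
School district tax: $6,637.20
Windstorm insurance: $1,669.80
FHA mortgage insurance premium: $107.88 × 12 = $1,294.56
Combined annual = $3,009.72 + $6,637.20 + $1,669.80 + $1,294.56 = $12,611.28
Monthly = $12,611.28 / 12 = $1,050.94
Shortage spread = $326.76 ÷ 12 = $27.23/mo
New monthly escrow = $1,050.94 + $27.23 = $1,078.17

$1,078.17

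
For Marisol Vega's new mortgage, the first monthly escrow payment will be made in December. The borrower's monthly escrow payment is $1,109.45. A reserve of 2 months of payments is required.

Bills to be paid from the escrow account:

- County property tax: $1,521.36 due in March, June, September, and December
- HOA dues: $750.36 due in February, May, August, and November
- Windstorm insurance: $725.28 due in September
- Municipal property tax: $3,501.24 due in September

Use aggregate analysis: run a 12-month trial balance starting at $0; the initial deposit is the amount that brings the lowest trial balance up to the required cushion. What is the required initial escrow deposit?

Cushion = 2 × $1,109.45 = $2,218.90
Trial balance (start $0, +$1,109.45 each month, − disbursements):
  Dec: +$1,109.45 − $1,521.36 → -$411.91
  Jan: +$1,109.45 → $697.54
  Feb: +$1,109.45 − $750.36 → $1,056.63
  Mar: +$1,109.45 − $1,521.36 → $644.72
  Apr: +$1,109.45 → $1,754.17
  May: +$1,109.45 − $750.36 → $2,113.26
  Jun: +$1,109.45 − $1,521.36 → $1,701.35
  Jul: +$1,109.45 → $2,810.80
  Aug: +$1,109.45 − $750.36 → $3,169.89
  Sep: +$1,109.45 − $5,747.88 → -$1,468.54
  Oct: +$1,109.45 → -$359.09
  Nov: +$1,109.45 − $750.36 → $0.00
Lowest trial balance = -$1,468.54 (Sep)
Initial deposit = cushion − low point = $2,218.90 − (-$1,468.54) = $3,687.44

$3,687.44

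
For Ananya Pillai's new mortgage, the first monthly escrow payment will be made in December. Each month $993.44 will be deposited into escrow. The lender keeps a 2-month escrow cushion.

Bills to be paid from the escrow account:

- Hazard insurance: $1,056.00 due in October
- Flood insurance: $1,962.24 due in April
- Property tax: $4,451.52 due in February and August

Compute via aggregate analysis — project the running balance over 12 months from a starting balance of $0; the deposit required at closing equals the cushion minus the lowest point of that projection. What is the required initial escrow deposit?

Cushion = 2 × $993.44 = $1,986.88
Trial balance (start $0, +$993.44 each month, − disbursements):
  Dec: +$993.44 → $993.44
  Jan: +$993.44 → $1,986.88
  Feb: +$993.44 − $4,451.52 → -$1,471.20
  Mar: +$993.44 → -$477.76
  Apr: +$993.44 − $1,962.24 → -$1,446.56
  May: +$993.44 → -$453.12
  Jun: +$993.44 → $540.32
  Jul: +$993.44 → $1,533.76
  Aug: +$993.44 − $4,451.52 → -$1,924.32
  Sep: +$993.44 → -$930.88
  Oct: +$993.44 − $1,056.00 → -$993.44
  Nov: +$993.44 → $0.00
Lowest trial balance = -$1,924.32 (Aug)
Initial deposit = cushion − low point = $1,986.88 − (-$1,924.32) = $3,911.20

$3,911.20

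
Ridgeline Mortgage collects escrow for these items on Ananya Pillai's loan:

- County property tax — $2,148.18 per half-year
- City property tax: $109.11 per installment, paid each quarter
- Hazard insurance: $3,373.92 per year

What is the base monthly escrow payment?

County property tax = $2,148.18 × 2 = $4,296.36 annually
City property tax = $109.11 × 4 = $436.44 annually
Hazard insurance = $3,373.92 annually
Combined annual = $4,296.36 + $436.44 + $3,373.92 = $8,106.72
Per month = $8,106.72 / 12 = $675.56

$675.56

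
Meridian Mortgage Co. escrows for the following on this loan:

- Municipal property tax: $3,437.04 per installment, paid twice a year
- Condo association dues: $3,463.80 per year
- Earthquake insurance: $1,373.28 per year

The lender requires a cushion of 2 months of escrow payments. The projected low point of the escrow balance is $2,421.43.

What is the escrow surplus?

$469.57

Municipal property tax = $3,437.04 × 2 = $6,874.08/yr
Condo association dues = $3,463.80/yr
Earthquake insurance = $1,373.28/yr
Total per year = $6,874.08 + $3,463.80 + $1,373.28 = $11,711.16
Monthly = $11,711.16 / 12 = $975.93
Required cushion = 2 × $975.93 = $1,951.86
Surplus = $2,421.43 − $1,951.86 = $469.57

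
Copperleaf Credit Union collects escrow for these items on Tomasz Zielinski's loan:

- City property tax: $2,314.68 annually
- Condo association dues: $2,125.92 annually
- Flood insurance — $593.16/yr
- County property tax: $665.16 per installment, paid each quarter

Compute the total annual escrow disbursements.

City property tax = $2,314.68 per year
Condo association dues = $2,125.92 per year
Flood insurance = $593.16 per year
County property tax = $665.16 × 4 = $2,660.64 per year
Annual escrow total = $7,694.40

$7,694.40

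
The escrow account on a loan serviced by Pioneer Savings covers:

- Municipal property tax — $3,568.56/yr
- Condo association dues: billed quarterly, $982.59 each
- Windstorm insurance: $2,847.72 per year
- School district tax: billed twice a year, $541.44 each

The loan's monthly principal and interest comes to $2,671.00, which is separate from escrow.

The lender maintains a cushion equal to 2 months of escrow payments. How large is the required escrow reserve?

Municipal property tax: $3,568.56/yr
Condo association dues: $982.59 × 4 = $3,930.36/yr
Windstorm insurance: $2,847.72/yr
School district tax: $541.44 × 2 = $1,082.88/yr
Annual escrow total = $11,429.52
Per month = $11,429.52 / 12 = $952.46
Cushion = 2 × $952.46 = $1,904.92

$1,904.92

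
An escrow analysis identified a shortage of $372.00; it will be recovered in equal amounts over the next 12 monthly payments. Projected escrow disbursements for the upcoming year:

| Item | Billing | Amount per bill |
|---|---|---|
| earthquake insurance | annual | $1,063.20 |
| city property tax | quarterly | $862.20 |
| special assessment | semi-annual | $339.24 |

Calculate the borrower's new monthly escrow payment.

$463.54

Earthquake insurance = $1,063.20/yr
City property tax = $862.20 × 4 = $3,448.80/yr
Special assessment = $339.24 × 2 = $678.48/yr
Combined annual = $5,190.48
Monthly escrow = $5,190.48 ÷ 12 = $432.54
Monthly shortage recovery: $372.00 / 12 = $31.00
Adjusted monthly = $432.54 + $31.00 = $463.54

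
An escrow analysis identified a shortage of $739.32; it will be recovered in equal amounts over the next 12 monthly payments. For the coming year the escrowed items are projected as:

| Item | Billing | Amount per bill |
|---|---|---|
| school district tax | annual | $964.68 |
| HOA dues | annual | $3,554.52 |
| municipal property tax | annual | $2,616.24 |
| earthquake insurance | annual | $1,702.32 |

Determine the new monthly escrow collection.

School district tax = $964.68/yr
HOA dues = $3,554.52/yr
Municipal property tax = $2,616.24/yr
Earthquake insurance = $1,702.32/yr
Total per year = $8,837.76
Per month = $8,837.76 ÷ 12 = $736.48
Shortage spread = $739.32 / 12 = $61.61/mo
New monthly escrow = $736.48 + $61.61 = $798.09

$798.09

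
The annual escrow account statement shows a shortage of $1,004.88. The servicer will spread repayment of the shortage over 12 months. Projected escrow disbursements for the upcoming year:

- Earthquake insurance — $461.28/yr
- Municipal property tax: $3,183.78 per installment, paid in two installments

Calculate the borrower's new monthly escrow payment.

$652.81

Earthquake insurance: $461.28 per year
Municipal property tax: $3,183.78 × 2 = $6,367.56 per year
Total annual escrow = $461.28 + $6,367.56 = $6,828.84
Monthly escrow = $6,828.84 / 12 = $569.07
Monthly shortage recovery: $1,004.88 / 12 = $83.74
Adjusted monthly = $569.07 + $83.74 = $652.81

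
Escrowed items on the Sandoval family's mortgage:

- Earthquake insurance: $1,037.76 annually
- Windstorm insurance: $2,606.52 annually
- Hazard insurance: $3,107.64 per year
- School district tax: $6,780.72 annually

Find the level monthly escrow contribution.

$1,127.72

Earthquake insurance: $1,037.76 annually
Windstorm insurance: $2,606.52 annually
Hazard insurance: $3,107.64 annually
School district tax: $6,780.72 annually
Total per year = $1,037.76 + $2,606.52 + $3,107.64 + $6,780.72 = $13,532.64
Monthly escrow = $13,532.64 ÷ 12 = $1,127.72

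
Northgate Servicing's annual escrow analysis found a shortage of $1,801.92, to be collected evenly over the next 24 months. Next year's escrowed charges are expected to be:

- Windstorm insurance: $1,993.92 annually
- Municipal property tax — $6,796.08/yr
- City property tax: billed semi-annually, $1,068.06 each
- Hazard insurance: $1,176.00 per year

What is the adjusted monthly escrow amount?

Windstorm insurance: $1,993.92/yr
Municipal property tax: $6,796.08/yr
City property tax: $1,068.06 × 2 = $2,136.12/yr
Hazard insurance: $1,176.00/yr
Yearly total = $12,102.12
Monthly escrow = $12,102.12 / 12 = $1,008.51
Shortage spread = $1,801.92 ÷ 24 = $75.08/mo
New monthly escrow = $1,008.51 + $75.08 = $1,083.59

$1,083.59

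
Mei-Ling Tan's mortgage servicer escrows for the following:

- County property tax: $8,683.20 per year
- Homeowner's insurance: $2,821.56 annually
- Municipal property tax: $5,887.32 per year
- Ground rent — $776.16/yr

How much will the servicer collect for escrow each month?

$1,514.02

County property tax — $8,683.20 per year
Homeowner's insurance — $2,821.56 per year
Municipal property tax — $5,887.32 per year
Ground rent — $776.16 per year
Total annual escrow = $18,168.24
Base monthly escrow = $18,168.24 ÷ 12 = $1,514.02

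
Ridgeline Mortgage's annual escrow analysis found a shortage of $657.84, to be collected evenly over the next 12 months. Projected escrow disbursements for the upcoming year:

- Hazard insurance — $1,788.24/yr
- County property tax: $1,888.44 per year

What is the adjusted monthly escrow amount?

$361.21

Hazard insurance: $1,788.24 annually
County property tax: $1,888.44 annually
Total per year = $3,676.68
Per month = $3,676.68 / 12 = $306.39
Monthly shortage recovery: $657.84 ÷ 12 = $54.82
New monthly escrow = $306.39 + $54.82 = $361.21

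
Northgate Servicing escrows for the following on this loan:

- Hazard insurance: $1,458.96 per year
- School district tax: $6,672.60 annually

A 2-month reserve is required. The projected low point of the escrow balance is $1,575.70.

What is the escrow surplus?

Hazard insurance — $1,458.96 per year
School district tax — $6,672.60 per year
Combined annual = $1,458.96 + $6,672.60 = $8,131.56
Per month = $8,131.56 ÷ 12 = $677.63
Cushion = 2 × $677.63 = $1,355.26
Surplus = $1,575.70 − $1,355.26 = $220.44

$220.44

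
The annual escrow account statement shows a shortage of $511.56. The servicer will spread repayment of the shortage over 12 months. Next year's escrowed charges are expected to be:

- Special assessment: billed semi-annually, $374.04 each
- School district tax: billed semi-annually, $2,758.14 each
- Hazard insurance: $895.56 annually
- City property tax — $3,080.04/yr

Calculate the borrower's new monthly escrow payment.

Special assessment: $374.04 × 2 = $748.08 per year
School district tax: $2,758.14 × 2 = $5,516.28 per year
Hazard insurance: $895.56 per year
City property tax: $3,080.04 per year
Yearly total = $10,239.96
Per month = $10,239.96 ÷ 12 = $853.33
Shortage spread = $511.56 / 12 = $42.63/mo
Adjusted monthly = $853.33 + $42.63 = $895.96

$895.96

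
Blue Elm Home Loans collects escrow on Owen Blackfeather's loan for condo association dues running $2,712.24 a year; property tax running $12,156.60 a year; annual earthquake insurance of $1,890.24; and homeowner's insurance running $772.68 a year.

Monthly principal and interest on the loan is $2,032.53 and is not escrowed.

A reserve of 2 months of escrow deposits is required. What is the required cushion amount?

$2,921.96

Condo association dues: $2,712.24 per year
Property tax: $12,156.60 per year
Earthquake insurance: $1,890.24 per year
Homeowner's insurance: $772.68 per year
Annual escrow total = $2,712.24 + $12,156.60 + $1,890.24 + $772.68 = $17,531.76
Monthly escrow = $17,531.76 / 12 = $1,460.98
Reserve = 2 × $1,460.98 = $2,921.96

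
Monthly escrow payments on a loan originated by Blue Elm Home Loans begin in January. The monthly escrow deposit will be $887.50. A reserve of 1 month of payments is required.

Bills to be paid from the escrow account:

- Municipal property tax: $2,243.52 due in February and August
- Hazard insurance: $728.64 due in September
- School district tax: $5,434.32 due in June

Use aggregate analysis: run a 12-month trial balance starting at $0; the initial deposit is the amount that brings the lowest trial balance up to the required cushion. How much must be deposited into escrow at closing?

Cushion = 1 × $887.50 = $887.50
Trial balance (start $0, +$887.50 each month, − disbursements):
  Jan: +$887.50 → $887.50
  Feb: +$887.50 − $2,243.52 → -$468.52
  Mar: +$887.50 → $418.98
  Apr: +$887.50 → $1,306.48
  May: +$887.50 → $2,193.98
  Jun: +$887.50 − $5,434.32 → -$2,352.84
  Jul: +$887.50 → -$1,465.34
  Aug: +$887.50 − $2,243.52 → -$2,821.36
  Sep: +$887.50 − $728.64 → -$2,662.50
  Oct: +$887.50 → -$1,775.00
  Nov: +$887.50 → -$887.50
  Dec: +$887.50 → $0.00
Lowest trial balance = -$2,821.36 (Aug)
Initial deposit = cushion − low point = $887.50 − (-$2,821.36) = $3,708.86

$3,708.86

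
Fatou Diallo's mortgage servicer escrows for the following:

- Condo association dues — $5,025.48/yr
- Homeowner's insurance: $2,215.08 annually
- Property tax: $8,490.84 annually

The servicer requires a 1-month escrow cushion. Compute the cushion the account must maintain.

$1,310.95

Condo association dues: $5,025.48
Homeowner's insurance: $2,215.08
Property tax: $8,490.84
Yearly total = $5,025.48 + $2,215.08 + $8,490.84 = $15,731.40
Base monthly escrow = $15,731.40 ÷ 12 = $1,310.95
Reserve = 1 × $1,310.95 = $1,310.95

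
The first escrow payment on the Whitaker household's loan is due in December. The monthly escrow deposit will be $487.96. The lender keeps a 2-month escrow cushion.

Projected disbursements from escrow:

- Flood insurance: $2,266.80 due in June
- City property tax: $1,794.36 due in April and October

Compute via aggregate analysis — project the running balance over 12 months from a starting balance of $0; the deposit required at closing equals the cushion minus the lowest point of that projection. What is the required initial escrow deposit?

$1,621.36

Cushion = 2 × $487.96 = $975.92
Trial balance (start $0, +$487.96 each month, − disbursements):
  Dec: +$487.96 → $487.96
  Jan: +$487.96 → $975.92
  Feb: +$487.96 → $1,463.88
  Mar: +$487.96 → $1,951.84
  Apr: +$487.96 − $1,794.36 → $645.44
  May: +$487.96 → $1,133.40
  Jun: +$487.96 − $2,266.80 → -$645.44
  Jul: +$487.96 → -$157.48
  Aug: +$487.96 → $330.48
  Sep: +$487.96 → $818.44
  Oct: +$487.96 − $1,794.36 → -$487.96
  Nov: +$487.96 → $0.00
Lowest trial balance = -$645.44 (Jun)
Initial deposit = cushion − low point = $975.92 − (-$645.44) = $1,621.36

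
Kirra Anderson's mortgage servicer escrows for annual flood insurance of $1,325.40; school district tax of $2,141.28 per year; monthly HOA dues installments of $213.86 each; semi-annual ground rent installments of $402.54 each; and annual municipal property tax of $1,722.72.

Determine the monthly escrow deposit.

Flood insurance — $1,325.40
School district tax — $2,141.28
HOA dues — $213.86 × 12 = $2,566.32
Ground rent — $402.54 × 2 = $805.08
Municipal property tax — $1,722.72
Combined annual = $1,325.40 + $2,141.28 + $2,566.32 + $805.08 + $1,722.72 = $8,560.80
Per month = $8,560.80 / 12 = $713.40

$713.40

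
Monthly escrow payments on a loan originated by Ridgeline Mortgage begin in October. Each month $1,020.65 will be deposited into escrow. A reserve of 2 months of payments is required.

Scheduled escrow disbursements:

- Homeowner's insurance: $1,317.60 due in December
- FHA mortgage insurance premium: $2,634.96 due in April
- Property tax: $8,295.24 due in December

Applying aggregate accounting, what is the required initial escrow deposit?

Cushion = 2 × $1,020.65 = $2,041.30
Trial balance (start $0, +$1,020.65 each month, − disbursements):
  Oct: +$1,020.65 → $1,020.65
  Nov: +$1,020.65 → $2,041.30
  Dec: +$1,020.65 − $9,612.84 → -$6,550.89
  Jan: +$1,020.65 → -$5,530.24
  Feb: +$1,020.65 → -$4,509.59
  Mar: +$1,020.65 → -$3,488.94
  Apr: +$1,020.65 − $2,634.96 → -$5,103.25
  May: +$1,020.65 → -$4,082.60
  Jun: +$1,020.65 → -$3,061.95
  Jul: +$1,020.65 → -$2,041.30
  Aug: +$1,020.65 → -$1,020.65
  Sep: +$1,020.65 → $0.00
Lowest trial balance = -$6,550.89 (Dec)
Initial deposit = cushion − low point = $2,041.30 − (-$6,550.89) = $8,592.19

$8,592.19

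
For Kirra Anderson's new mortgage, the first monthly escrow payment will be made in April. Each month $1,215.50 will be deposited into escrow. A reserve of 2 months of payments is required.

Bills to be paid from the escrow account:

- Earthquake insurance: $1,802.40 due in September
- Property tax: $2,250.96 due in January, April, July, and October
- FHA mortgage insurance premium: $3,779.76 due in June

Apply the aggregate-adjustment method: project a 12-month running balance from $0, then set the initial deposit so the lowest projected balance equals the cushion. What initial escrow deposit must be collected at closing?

Cushion = 2 × $1,215.50 = $2,431.00
Trial balance (start $0, +$1,215.50 each month, − disbursements):
  Apr: +$1,215.50 − $2,250.96 → -$1,035.46
  May: +$1,215.50 → $180.04
  Jun: +$1,215.50 − $3,779.76 → -$2,384.22
  Jul: +$1,215.50 − $2,250.96 → -$3,419.68
  Aug: +$1,215.50 → -$2,204.18
  Sep: +$1,215.50 − $1,802.40 → -$2,791.08
  Oct: +$1,215.50 − $2,250.96 → -$3,826.54
  Nov: +$1,215.50 → -$2,611.04
  Dec: +$1,215.50 → -$1,395.54
  Jan: +$1,215.50 − $2,250.96 → -$2,431.00
  Feb: +$1,215.50 → -$1,215.50
  Mar: +$1,215.50 → $0.00
Lowest trial balance = -$3,826.54 (Oct)
Initial deposit = cushion − low point = $2,431.00 − (-$3,826.54) = $6,257.54

$6,257.54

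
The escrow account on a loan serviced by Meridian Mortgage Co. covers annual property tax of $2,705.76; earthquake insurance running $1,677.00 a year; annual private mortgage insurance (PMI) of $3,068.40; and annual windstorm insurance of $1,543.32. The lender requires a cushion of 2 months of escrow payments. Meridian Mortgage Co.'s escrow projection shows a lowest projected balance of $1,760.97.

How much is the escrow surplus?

$261.89

Property tax — $2,705.76
Earthquake insurance — $1,677.00
Private mortgage insurance (PMI) — $3,068.40
Windstorm insurance — $1,543.32
Combined annual = $2,705.76 + $1,677.00 + $3,068.40 + $1,543.32 = $8,994.48
Monthly = $8,994.48 ÷ 12 = $749.54
Cushion = 2 × $749.54 = $1,499.08
Excess over cushion: $1,760.97 − $1,499.08 = $261.89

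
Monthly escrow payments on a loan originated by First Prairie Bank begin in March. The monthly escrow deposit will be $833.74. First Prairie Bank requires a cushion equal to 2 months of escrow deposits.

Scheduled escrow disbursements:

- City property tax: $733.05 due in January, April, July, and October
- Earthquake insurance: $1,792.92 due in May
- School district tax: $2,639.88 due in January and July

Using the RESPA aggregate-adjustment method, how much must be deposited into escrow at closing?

$3,397.68

Cushion = 2 × $833.74 = $1,667.48
Trial balance (start $0, +$833.74 each month, − disbursements):
  Mar: +$833.74 → $833.74
  Apr: +$833.74 − $733.05 → $934.43
  May: +$833.74 − $1,792.92 → -$24.75
  Jun: +$833.74 → $808.99
  Jul: +$833.74 − $3,372.93 → -$1,730.20
  Aug: +$833.74 → -$896.46
  Sep: +$833.74 → -$62.72
  Oct: +$833.74 − $733.05 → $37.97
  Nov: +$833.74 → $871.71
  Dec: +$833.74 → $1,705.45
  Jan: +$833.74 − $3,372.93 → -$833.74
  Feb: +$833.74 → $0.00
Lowest trial balance = -$1,730.20 (Jul)
Initial deposit = cushion − low point = $1,667.48 − (-$1,730.20) = $3,397.68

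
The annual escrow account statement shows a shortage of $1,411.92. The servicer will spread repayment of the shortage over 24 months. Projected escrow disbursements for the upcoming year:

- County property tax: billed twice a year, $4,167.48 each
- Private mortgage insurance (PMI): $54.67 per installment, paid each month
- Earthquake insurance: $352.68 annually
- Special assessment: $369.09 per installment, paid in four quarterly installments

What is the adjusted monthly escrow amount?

County property tax: $4,167.48 × 2 = $8,334.96 annually
Private mortgage insurance (PMI): $54.67 × 12 = $656.04 annually
Earthquake insurance: $352.68 annually
Special assessment: $369.09 × 4 = $1,476.36 annually
Yearly total = $10,820.04
Monthly = $10,820.04 / 12 = $901.67
Shortage spread = $1,411.92 ÷ 24 = $58.83/mo
Adjusted monthly = $901.67 + $58.83 = $960.50

$960.50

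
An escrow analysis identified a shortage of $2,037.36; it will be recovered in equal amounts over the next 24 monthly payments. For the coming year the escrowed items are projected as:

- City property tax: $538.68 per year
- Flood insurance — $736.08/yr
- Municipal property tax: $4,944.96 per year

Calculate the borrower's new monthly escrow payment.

City property tax = $538.68 per year
Flood insurance = $736.08 per year
Municipal property tax = $4,944.96 per year
Total per year = $538.68 + $736.08 + $4,944.96 = $6,219.72
Base monthly escrow = $6,219.72 / 12 = $518.31
Shortage per month = $2,037.36 ÷ 24 = $84.89
New monthly escrow = $518.31 + $84.89 = $603.20

$603.20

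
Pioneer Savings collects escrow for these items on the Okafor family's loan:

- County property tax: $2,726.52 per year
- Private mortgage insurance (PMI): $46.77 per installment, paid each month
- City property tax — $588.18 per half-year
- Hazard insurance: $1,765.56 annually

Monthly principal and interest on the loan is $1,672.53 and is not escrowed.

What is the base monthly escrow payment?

County property tax — $2,726.52 annually
Private mortgage insurance (PMI) — $46.77 × 12 = $561.24 annually
City property tax — $588.18 × 2 = $1,176.36 annually
Hazard insurance — $1,765.56 annually
Total annual escrow = $6,229.68
Per month = $6,229.68 / 12 = $519.14

$519.14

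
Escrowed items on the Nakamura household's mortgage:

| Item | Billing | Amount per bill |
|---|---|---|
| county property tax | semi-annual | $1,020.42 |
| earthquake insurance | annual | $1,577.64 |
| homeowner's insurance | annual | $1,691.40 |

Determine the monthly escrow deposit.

$442.49

County property tax — $1,020.42 × 2 = $2,040.84 annually
Earthquake insurance — $1,577.64 annually
Homeowner's insurance — $1,691.40 annually
Combined annual = $2,040.84 + $1,577.64 + $1,691.40 = $5,309.88
Monthly = $5,309.88 ÷ 12 = $442.49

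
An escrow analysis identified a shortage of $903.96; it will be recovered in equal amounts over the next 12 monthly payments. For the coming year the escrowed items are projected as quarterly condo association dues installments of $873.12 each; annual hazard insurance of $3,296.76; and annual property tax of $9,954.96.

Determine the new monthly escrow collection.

Condo association dues: $873.12 × 4 = $3,492.48 annually
Hazard insurance: $3,296.76 annually
Property tax: $9,954.96 annually
Total per year = $16,744.20
Base monthly escrow = $16,744.20 ÷ 12 = $1,395.35
Shortage per month = $903.96 / 12 = $75.33
Adjusted monthly = $1,395.35 + $75.33 = $1,470.68

$1,470.68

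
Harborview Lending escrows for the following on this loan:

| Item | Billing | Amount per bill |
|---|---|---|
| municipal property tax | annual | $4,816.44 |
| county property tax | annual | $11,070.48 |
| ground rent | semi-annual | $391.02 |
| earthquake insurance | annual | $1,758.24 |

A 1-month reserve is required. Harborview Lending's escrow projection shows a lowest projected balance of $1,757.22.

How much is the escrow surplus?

$221.62

Municipal property tax — $4,816.44 per year
County property tax — $11,070.48 per year
Ground rent — $391.02 × 2 = $782.04 per year
Earthquake insurance — $1,758.24 per year
Combined annual = $4,816.44 + $11,070.48 + $782.04 + $1,758.24 = $18,427.20
Per month = $18,427.20 ÷ 12 = $1,535.60
Required reserve = 1 × $1,535.60 = $1,535.60
Surplus = $1,757.22 − $1,535.60 = $221.62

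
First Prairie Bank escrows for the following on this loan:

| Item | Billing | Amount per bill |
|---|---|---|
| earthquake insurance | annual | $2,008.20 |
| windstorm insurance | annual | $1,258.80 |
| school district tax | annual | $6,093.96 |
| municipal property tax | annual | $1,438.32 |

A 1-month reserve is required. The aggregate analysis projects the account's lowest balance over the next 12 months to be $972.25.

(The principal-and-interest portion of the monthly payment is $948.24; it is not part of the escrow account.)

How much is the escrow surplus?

Earthquake insurance: $2,008.20
Windstorm insurance: $1,258.80
School district tax: $6,093.96
Municipal property tax: $1,438.32
Yearly total = $2,008.20 + $1,258.80 + $6,093.96 + $1,438.32 = $10,799.28
Monthly escrow = $10,799.28 / 12 = $899.94
Cushion = 1 × $899.94 = $899.94
Excess over cushion: $972.25 − $899.94 = $72.31

$72.31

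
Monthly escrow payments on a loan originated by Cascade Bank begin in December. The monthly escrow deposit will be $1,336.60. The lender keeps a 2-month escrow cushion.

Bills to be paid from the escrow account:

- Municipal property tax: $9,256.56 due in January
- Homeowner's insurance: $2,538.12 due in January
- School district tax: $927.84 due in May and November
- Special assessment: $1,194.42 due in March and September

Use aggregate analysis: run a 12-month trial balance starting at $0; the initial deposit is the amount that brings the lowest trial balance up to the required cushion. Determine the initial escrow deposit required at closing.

$11,794.68

Cushion = 2 × $1,336.60 = $2,673.20
Trial balance (start $0, +$1,336.60 each month, − disbursements):
  Dec: +$1,336.60 → $1,336.60
  Jan: +$1,336.60 − $11,794.68 → -$9,121.48
  Feb: +$1,336.60 → -$7,784.88
  Mar: +$1,336.60 − $1,194.42 → -$7,642.70
  Apr: +$1,336.60 → -$6,306.10
  May: +$1,336.60 − $927.84 → -$5,897.34
  Jun: +$1,336.60 → -$4,560.74
  Jul: +$1,336.60 → -$3,224.14
  Aug: +$1,336.60 → -$1,887.54
  Sep: +$1,336.60 − $1,194.42 → -$1,745.36
  Oct: +$1,336.60 → -$408.76
  Nov: +$1,336.60 − $927.84 → $0.00
Lowest trial balance = -$9,121.48 (Jan)
Initial deposit = cushion − low point = $2,673.20 − (-$9,121.48) = $11,794.68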